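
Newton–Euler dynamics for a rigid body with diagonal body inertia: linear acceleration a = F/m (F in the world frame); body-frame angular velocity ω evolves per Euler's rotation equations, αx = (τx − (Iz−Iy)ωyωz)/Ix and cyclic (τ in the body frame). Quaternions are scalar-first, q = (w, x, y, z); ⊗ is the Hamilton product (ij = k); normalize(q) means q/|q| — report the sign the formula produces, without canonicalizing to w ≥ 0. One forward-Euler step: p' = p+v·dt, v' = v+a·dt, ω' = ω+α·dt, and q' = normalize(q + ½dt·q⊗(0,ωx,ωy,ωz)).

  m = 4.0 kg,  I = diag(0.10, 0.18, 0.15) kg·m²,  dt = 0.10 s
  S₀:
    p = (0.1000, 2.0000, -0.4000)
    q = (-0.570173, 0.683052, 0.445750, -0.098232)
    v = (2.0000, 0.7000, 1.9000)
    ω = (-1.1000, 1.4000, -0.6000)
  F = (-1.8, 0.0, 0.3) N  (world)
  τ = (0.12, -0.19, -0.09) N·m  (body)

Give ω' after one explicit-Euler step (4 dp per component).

ω' = (-1.0052, 1.3128, -0.5779)

(τ − ω×Iω)/I = (0.9480, -0.8722, 0.2213)
ω' = ω + α·dt = (-1.0052, 1.3128, -0.5779)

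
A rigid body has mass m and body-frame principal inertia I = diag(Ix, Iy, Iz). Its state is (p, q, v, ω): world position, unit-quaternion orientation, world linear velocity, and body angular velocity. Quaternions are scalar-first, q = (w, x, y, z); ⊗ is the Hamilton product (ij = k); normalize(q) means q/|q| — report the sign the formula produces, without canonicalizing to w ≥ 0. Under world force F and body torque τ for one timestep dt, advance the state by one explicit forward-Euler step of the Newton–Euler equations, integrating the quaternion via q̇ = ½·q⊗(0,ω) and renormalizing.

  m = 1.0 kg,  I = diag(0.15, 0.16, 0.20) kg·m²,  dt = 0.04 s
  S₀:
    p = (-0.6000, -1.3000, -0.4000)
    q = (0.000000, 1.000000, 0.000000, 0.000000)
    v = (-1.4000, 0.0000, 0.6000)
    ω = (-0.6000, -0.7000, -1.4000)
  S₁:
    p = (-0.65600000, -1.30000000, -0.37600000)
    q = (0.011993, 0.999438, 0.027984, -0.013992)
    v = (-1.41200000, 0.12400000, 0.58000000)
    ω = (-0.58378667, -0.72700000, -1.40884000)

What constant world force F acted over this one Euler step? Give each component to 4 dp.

velocity change Δv = (-0.01200000, 0.12400000, -0.02000000)
F = m·Δv/dt = (-0.3000, 3.1000, -0.5000)

F = (-0.3000, 3.1000, -0.5000)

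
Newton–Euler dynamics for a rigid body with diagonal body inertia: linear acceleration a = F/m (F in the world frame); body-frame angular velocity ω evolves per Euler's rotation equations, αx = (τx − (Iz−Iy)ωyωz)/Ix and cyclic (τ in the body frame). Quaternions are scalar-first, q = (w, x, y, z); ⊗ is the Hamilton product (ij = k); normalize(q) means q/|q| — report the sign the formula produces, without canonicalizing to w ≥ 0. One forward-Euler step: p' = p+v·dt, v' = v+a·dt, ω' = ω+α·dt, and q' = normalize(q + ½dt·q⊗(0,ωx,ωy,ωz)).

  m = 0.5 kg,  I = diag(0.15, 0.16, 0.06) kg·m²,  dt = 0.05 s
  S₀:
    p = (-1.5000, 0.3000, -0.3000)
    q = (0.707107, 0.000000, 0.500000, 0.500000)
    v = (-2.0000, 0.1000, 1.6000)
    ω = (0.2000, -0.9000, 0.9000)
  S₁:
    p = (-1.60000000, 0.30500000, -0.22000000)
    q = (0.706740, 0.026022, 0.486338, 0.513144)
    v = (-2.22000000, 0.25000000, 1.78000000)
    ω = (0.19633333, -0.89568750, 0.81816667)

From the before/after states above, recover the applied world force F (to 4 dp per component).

F = (-2.2000, 1.5000, 1.8000)

v₁ − v₀ = (-0.22000000, 0.15000000, 0.18000000)
applied force F = (-2.2000, 1.5000, 1.8000)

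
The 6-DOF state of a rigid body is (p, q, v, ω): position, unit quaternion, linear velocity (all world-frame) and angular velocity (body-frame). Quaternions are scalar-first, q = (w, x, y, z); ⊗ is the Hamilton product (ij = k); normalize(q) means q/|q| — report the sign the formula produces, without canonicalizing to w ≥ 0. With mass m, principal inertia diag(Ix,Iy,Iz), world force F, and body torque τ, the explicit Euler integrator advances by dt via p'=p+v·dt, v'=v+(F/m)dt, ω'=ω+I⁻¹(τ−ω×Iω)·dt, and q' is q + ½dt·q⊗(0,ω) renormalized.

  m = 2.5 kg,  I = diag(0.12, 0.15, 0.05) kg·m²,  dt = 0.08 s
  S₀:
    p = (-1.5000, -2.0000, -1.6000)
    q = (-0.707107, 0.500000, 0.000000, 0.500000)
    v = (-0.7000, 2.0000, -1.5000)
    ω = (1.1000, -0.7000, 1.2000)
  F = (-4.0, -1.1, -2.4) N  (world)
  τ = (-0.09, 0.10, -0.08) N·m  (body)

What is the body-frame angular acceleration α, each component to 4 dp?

α = (-1.4500, 0.0507, -1.1380)

ω×(Iω) gyroscopic = (0.0840, 0.0924, -0.0231)
α = I⁻¹(τ − ω×Iω) = (-1.4500, 0.0507, -1.1380)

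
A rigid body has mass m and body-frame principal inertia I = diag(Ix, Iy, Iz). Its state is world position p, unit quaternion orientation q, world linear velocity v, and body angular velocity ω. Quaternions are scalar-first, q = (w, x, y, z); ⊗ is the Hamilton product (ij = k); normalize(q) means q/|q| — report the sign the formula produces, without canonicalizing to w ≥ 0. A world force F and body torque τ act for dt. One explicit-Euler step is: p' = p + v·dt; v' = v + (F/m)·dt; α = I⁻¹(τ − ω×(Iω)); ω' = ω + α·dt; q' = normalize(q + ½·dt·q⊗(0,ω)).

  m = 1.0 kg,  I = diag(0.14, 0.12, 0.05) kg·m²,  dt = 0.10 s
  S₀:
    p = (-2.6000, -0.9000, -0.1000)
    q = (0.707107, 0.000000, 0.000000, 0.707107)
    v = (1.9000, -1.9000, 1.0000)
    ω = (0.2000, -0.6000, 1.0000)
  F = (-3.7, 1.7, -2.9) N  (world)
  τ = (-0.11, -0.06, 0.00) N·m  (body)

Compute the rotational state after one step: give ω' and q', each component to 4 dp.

ω' = (0.0914, -0.6650, 0.9952)
q' = (0.6706, 0.0282, -0.0141, 0.7412)

angular accel α = (-1.0857, -0.6500, -0.0480)
ω' = ω + α·dt = (0.0914, -0.6650, 0.9952)
2q̇ = q⊗(0,ω) = (-0.7071070, 0.5656856, -0.2828428, 0.7071070)
q' = normalize(q + ½dt·q⊗(0,ω)) = (0.6706, 0.0282, -0.0141, 0.7412)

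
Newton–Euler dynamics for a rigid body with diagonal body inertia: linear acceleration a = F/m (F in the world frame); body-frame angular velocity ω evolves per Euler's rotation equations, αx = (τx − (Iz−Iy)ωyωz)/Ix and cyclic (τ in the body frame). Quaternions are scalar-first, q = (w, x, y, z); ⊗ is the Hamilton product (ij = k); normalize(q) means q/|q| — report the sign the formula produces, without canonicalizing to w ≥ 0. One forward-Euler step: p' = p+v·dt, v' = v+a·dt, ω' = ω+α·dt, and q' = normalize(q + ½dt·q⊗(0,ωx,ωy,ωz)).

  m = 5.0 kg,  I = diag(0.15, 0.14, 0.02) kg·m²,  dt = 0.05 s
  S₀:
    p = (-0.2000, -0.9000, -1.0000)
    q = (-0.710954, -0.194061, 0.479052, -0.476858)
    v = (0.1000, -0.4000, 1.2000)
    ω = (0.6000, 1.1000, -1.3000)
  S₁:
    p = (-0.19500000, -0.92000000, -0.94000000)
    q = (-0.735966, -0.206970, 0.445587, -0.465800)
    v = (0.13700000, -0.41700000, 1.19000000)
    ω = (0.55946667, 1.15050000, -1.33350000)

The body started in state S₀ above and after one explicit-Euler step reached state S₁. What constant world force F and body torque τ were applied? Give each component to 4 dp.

Δv = v₁−v₀ = (0.03700000, -0.01700000, -0.01000000)
m·(v₁−v₀)/dt = (3.7000, -1.7000, -1.0000)
ω₁ − ω₀ = (-0.04053333, 0.05050000, -0.03350000)
ω₀×(Iω₀) = (0.1716, -0.1014, -0.0066)
τ = I·(Δω/dt) + ω₀×(Iω₀) = (0.0500, 0.0400, -0.0200)

F = (3.7000, -1.7000, -1.0000)
τ = (0.0500, 0.0400, -0.0200)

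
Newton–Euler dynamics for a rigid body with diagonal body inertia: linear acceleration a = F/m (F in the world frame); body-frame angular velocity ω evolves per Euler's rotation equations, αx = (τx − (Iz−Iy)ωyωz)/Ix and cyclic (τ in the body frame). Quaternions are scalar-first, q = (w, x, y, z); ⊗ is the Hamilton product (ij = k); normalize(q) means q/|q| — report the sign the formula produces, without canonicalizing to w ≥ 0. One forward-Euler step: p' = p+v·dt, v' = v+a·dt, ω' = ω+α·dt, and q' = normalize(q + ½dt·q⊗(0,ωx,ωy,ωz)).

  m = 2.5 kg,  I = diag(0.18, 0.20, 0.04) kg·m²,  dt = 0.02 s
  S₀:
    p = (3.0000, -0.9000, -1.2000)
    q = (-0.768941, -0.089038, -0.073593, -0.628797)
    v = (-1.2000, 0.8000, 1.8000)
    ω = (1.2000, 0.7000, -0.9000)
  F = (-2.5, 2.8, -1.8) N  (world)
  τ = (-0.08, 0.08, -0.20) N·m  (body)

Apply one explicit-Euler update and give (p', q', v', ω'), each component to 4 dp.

ω×(Iω) gyroscopic = (0.1008, -0.1512, 0.0168)
(τ − ω×Iω)/I = (-1.0044, 1.1560, -5.4200)
new body rate ω' = (1.1799, 0.7231, -1.0084)
2q̇ = q⊗(0,ω) = (-0.4075566, -0.4163376, -1.3729493, 0.7180319)
q' = normalize(q + ½dt·q⊗(0,ω)) = (-0.7729, -0.0932, -0.0873, -0.6215)
new position p' = (2.9760, -0.8840, -1.1640)
v + (F/m)dt = (-1.2200, 0.8224, 1.7856)

p' = (2.9760, -0.8840, -1.1640)
q' = (-0.7729, -0.0932, -0.0873, -0.6215)
v' = (-1.2200, 0.8224, 1.7856)
ω' = (1.1799, 0.7231, -1.0084)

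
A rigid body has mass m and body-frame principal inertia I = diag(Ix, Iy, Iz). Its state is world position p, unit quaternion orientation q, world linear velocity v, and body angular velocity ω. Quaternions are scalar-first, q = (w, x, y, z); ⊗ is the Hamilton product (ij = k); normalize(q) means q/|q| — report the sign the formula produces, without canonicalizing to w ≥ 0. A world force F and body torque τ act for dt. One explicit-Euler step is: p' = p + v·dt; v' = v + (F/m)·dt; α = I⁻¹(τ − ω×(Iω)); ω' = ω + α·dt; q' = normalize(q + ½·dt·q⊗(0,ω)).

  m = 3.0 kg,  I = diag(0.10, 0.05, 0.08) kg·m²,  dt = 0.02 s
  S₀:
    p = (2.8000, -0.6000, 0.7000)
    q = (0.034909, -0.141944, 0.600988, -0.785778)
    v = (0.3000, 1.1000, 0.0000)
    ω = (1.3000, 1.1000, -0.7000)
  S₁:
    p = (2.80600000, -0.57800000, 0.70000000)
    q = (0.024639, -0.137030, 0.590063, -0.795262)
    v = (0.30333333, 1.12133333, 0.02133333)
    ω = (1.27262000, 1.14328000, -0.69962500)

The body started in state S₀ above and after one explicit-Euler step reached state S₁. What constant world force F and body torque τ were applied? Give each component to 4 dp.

rate change Δω = (-0.02738000, 0.04328000, 0.00037500)
precession coupling = (-0.0231, -0.0182, -0.0715)
I·α + gyro = (-0.1600, 0.0900, -0.0700)
Δv = v₁−v₀ = (0.00333333, 0.02133333, 0.02133333)
applied force F = (0.5000, 3.2000, 3.2000)

F = (0.5000, 3.2000, 3.2000)
τ = (-0.1600, 0.0900, -0.0700)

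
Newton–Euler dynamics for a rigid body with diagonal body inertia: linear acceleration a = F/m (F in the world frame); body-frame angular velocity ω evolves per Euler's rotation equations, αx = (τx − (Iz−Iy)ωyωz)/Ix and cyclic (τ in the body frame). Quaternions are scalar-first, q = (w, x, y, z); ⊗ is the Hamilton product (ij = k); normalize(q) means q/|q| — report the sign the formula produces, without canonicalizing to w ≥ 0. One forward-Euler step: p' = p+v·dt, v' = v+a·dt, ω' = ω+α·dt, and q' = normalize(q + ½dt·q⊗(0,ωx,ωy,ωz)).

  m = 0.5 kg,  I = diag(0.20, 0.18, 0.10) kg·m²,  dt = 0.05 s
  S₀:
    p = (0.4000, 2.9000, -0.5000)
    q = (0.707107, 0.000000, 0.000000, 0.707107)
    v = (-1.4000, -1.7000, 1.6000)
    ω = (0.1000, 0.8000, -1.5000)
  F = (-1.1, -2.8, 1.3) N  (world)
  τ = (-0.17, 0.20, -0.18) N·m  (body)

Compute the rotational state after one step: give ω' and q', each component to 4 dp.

gyro term ω×Iω = (0.0960, -0.0150, -0.0016)
(τ − ω×Iω)/I = (-1.3300, 1.1944, -1.7840)
ω' = ω + α·dt = (0.0335, 0.8597, -1.5892)
2q̇ = q⊗(0,ω) = (1.0606605, -0.4949749, 0.6363963, -1.0606605)
q' = normalize(q + ½dt·q⊗(0,ω)) = (0.7330, -0.0124, 0.0159, 0.6800)

ω' = (0.0335, 0.8597, -1.5892)
q' = (0.7330, -0.0124, 0.0159, 0.6800)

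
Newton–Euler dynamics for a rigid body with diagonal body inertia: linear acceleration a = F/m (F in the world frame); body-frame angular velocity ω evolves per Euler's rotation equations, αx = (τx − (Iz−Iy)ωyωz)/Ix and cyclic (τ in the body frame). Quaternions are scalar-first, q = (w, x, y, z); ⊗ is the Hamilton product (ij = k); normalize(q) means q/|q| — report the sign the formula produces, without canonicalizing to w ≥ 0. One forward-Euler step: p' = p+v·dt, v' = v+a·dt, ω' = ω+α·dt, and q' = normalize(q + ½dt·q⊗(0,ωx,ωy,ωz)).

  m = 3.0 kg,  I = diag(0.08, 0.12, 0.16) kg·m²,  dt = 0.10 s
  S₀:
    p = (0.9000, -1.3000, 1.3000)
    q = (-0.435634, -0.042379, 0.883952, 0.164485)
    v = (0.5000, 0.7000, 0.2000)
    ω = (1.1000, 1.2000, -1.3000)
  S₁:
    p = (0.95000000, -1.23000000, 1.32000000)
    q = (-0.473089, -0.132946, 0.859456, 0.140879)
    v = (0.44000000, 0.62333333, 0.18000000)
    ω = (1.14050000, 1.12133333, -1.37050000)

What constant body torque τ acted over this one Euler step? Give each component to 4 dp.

rate change Δω = (0.04050000, -0.07866667, -0.07050000)
ω₀×(Iω₀) = (-0.0624, 0.1144, 0.0528)
I·α + gyro = (-0.0300, 0.0200, -0.0600)

τ = (-0.0300, 0.0200, -0.0600)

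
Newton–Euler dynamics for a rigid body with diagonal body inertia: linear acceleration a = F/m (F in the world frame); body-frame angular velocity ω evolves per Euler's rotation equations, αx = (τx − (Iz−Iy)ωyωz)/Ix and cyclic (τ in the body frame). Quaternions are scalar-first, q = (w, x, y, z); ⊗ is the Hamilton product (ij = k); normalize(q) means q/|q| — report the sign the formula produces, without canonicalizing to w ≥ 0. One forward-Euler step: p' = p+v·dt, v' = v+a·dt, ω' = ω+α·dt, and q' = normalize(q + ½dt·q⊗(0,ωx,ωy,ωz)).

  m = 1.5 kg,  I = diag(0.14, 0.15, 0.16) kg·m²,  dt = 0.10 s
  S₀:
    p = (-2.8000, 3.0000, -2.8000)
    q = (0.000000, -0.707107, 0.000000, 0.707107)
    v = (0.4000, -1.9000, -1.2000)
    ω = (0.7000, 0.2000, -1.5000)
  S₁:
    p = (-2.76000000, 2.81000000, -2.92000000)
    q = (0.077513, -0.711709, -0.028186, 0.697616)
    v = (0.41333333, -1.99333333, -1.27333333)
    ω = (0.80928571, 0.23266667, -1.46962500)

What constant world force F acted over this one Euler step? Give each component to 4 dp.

F = (0.2000, -1.4000, -1.1000)

v₁ − v₀ = (0.01333333, -0.09333333, -0.07333333)
applied force F = (0.2000, -1.4000, -1.1000)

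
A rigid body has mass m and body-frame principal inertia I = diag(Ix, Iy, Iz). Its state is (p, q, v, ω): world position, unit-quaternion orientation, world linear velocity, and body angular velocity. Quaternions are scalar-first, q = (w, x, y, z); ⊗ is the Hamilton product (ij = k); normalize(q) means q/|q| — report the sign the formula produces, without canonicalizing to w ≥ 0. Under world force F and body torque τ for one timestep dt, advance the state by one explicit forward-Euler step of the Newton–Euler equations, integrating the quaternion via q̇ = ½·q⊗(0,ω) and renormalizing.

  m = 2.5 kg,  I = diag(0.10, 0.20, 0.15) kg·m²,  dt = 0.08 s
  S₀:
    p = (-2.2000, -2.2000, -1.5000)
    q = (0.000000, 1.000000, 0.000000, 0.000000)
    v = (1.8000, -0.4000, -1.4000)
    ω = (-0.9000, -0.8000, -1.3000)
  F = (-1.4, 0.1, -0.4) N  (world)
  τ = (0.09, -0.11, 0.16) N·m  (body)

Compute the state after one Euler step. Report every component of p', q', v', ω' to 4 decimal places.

a = (-0.5600, 0.0400, -0.1600)
p + v·dt = (-2.0560, -2.2320, -1.6120)
new velocity v' = (1.7552, -0.3968, -1.4128)
α = I⁻¹(τ − ω×Iω) = (1.4200, -0.2575, 0.5867)
new body rate ω' = (-0.7864, -0.8206, -1.2531)
Hamilton product q⊗(0,ω) = (0.9000000, 0.0000000, 1.3000000, -0.8000000)
q' = normalize(q + ½dt·q⊗(0,ω)) = (0.0359, 0.9975, 0.0519, -0.0319)

p' = (-2.0560, -2.2320, -1.6120)
q' = (0.0359, 0.9975, 0.0519, -0.0319)
v' = (1.7552, -0.3968, -1.4128)
ω' = (-0.7864, -0.8206, -1.2531)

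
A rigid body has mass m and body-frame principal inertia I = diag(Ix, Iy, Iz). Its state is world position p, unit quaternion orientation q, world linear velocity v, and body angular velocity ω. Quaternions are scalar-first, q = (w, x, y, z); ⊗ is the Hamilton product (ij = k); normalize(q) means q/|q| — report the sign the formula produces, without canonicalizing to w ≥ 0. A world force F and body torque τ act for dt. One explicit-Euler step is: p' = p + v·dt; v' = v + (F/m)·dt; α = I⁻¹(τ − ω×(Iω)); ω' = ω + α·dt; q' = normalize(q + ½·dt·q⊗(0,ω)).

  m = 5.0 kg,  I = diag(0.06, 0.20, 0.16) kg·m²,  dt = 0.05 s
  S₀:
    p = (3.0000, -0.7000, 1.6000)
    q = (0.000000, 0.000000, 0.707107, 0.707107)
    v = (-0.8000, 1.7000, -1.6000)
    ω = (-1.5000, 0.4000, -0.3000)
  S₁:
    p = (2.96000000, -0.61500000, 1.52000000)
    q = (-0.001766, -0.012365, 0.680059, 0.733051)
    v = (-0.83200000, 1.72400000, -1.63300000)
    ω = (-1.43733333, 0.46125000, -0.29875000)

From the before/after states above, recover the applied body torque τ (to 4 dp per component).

Δω = ω₁−ω₀ = (0.06266667, 0.06125000, 0.00125000)
τ = I·(Δω/dt) + ω₀×(Iω₀) = (0.0800, 0.2000, -0.0800)

τ = (0.0800, 0.2000, -0.0800)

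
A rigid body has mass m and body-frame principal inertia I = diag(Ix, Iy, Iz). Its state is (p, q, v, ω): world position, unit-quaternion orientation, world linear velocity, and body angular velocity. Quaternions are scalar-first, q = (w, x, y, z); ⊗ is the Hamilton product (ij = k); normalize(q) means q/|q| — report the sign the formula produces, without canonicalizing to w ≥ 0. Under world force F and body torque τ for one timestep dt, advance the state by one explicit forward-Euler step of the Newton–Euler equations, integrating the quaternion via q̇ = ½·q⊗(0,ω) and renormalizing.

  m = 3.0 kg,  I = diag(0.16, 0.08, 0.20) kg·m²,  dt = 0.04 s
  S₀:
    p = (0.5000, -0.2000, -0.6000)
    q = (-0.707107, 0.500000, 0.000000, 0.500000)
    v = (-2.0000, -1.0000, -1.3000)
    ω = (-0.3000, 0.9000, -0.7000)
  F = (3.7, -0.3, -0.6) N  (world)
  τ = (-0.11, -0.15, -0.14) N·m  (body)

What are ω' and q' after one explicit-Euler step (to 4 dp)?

ω' = (-0.3086, 0.8292, -0.7323)
q' = (-0.6969, 0.4951, -0.0087, 0.5188)

angular accel α = (-0.2150, -1.7700, -0.8080)
new body rate ω' = (-0.3086, 0.8292, -0.7323)
q⊗(0,ω) = (0.5000000, -0.2378679, -0.4363963, 0.9449749)
updated quaternion q' = (-0.6969, 0.4951, -0.0087, 0.5188)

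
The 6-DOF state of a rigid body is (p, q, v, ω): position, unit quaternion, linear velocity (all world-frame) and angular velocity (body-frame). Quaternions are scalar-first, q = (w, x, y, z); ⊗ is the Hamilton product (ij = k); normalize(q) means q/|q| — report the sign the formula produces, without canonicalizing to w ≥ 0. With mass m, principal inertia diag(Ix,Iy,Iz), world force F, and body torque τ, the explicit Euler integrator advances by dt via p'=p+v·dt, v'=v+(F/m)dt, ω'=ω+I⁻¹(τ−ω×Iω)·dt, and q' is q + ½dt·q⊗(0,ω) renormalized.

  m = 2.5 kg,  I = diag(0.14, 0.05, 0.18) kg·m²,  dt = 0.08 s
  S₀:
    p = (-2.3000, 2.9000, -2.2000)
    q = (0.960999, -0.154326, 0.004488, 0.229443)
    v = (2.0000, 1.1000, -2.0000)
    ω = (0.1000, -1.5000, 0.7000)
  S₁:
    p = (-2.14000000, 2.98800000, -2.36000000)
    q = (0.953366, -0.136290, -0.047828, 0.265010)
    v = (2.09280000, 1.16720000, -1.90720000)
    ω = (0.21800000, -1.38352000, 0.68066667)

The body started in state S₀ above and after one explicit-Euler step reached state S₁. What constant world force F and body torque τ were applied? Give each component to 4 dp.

F = (2.9000, 2.1000, 2.9000)
τ = (0.0700, 0.0700, -0.0300)

velocity change Δv = (0.09280000, 0.06720000, 0.09280000)
m·(v₁−v₀)/dt = (2.9000, 2.1000, 2.9000)
rate change Δω = (0.11800000, 0.11648000, -0.01933333)
I·α + gyro = (0.0700, 0.0700, -0.0300)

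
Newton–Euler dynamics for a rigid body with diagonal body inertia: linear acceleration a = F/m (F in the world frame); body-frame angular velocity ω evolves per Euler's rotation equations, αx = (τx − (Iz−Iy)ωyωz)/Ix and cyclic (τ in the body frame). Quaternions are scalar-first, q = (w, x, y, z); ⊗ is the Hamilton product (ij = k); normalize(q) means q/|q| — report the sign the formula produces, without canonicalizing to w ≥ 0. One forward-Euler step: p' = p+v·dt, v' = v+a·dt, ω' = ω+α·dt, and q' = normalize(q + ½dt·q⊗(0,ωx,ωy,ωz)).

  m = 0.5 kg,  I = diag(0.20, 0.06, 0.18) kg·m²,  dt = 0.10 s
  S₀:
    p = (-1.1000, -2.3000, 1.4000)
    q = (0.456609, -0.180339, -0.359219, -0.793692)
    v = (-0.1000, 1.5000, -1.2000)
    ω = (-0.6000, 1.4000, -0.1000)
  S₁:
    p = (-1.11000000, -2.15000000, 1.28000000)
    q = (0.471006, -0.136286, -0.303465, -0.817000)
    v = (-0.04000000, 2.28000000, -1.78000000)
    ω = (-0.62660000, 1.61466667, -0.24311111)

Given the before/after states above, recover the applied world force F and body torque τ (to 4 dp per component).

F = (0.3000, 3.9000, -2.9000)
τ = (-0.0700, 0.1300, -0.1400)

ω₁ − ω₀ = (-0.02660000, 0.21466667, -0.14311111)
gyro term ω₀×Iω₀ = (-0.0168, 0.0012, 0.1176)
τ = I·(Δω/dt) + ω₀×(Iω₀) = (-0.0700, 0.1300, -0.1400)
v₁ − v₀ = (0.06000000, 0.78000000, -0.58000000)
F = m·Δv/dt = (0.3000, 3.9000, -2.9000)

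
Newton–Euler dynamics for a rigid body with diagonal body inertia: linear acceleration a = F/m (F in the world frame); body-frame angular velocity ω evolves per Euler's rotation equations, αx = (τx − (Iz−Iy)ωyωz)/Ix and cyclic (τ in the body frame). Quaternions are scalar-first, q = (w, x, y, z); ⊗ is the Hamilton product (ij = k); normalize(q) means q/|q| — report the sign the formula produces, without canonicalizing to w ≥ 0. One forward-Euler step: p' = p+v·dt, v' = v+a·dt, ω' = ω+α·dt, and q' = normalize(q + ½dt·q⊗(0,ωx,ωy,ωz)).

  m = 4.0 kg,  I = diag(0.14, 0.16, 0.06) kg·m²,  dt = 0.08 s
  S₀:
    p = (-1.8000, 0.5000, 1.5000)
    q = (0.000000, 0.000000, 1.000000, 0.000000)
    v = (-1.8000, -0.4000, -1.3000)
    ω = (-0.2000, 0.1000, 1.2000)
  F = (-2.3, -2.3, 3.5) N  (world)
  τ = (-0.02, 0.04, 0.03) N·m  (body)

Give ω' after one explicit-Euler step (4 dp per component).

ω' = (-0.2046, 0.1296, 1.2405)

α = I⁻¹(τ − ω×Iω) = (-0.0571, 0.3700, 0.5067)
new body rate ω' = (-0.2046, 0.1296, 1.2405)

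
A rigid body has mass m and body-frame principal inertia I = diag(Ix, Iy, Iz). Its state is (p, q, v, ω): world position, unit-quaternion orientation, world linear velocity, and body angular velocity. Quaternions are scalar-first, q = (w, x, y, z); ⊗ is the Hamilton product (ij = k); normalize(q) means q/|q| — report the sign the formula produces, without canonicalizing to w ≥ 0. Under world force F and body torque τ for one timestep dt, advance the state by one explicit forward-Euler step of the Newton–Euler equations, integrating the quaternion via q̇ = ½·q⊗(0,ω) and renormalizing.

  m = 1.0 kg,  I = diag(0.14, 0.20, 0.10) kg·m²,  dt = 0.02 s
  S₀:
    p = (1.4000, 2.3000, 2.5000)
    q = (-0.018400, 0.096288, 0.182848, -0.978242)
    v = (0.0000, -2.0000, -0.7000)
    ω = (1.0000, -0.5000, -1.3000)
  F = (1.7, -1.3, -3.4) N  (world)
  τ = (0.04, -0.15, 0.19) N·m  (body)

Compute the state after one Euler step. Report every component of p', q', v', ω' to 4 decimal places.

gyro term ω×Iω = (-0.0650, -0.0520, -0.0300)
angular accel α = (0.7500, -0.4900, 2.2000)
new body rate ω' = (1.0150, -0.5098, -1.2560)
2q̇ = q⊗(0,ω) = (-1.2765786, -0.7452234, -0.8438676, -0.2070720)
updated quaternion q' = (-0.0312, 0.0888, 0.1744, -0.9802)
linear accel F/m = (1.7000, -1.3000, -3.4000)
p + v·dt = (1.4000, 2.2600, 2.4860)
v' = v + a·dt = (0.0340, -2.0260, -0.7680)

p' = (1.4000, 2.2600, 2.4860)
q' = (-0.0312, 0.0888, 0.1744, -0.9802)
v' = (0.0340, -2.0260, -0.7680)
ω' = (1.0150, -0.5098, -1.2560)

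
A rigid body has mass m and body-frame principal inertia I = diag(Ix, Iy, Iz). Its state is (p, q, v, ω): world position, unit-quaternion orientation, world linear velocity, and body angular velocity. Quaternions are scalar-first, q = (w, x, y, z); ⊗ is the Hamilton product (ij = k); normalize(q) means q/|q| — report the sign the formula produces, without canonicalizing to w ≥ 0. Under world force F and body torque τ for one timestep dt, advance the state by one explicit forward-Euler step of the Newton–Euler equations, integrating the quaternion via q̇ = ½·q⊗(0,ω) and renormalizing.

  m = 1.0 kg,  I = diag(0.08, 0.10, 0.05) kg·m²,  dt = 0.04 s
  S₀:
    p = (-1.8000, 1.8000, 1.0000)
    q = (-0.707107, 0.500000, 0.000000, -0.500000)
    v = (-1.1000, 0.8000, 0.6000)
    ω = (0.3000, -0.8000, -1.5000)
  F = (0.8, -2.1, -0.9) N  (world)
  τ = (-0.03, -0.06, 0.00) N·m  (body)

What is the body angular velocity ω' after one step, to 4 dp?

α = I⁻¹(τ − ω×Iω) = (0.3750, -0.4650, 0.0960)
ω' = ω + α·dt = (0.3150, -0.8186, -1.4962)

ω' = (0.3150, -0.8186, -1.4962)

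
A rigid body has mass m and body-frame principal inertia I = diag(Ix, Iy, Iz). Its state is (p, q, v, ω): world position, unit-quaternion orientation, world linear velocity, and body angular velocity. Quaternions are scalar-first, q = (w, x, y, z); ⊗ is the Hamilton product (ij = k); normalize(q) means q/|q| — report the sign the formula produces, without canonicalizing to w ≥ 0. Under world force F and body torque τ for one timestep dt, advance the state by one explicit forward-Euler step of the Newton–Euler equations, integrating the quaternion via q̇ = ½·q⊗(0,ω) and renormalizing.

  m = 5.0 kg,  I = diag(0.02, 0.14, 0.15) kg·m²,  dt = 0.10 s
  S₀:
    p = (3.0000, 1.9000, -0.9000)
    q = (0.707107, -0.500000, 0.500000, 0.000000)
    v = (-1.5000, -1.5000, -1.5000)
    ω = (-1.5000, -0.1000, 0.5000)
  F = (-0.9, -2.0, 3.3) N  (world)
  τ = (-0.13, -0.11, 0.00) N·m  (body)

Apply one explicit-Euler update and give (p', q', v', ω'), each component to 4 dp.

p' = (2.8500, 1.7500, -1.0500)
q' = (0.6700, -0.5388, 0.5074, 0.0575)
v' = (-1.5180, -1.5400, -1.4340)
ω' = (-2.1475, -0.2482, 0.4880)

p' = p + v·dt = (2.8500, 1.7500, -1.0500)
new velocity v' = (-1.5180, -1.5400, -1.4340)
angular accel α = (-6.4750, -1.4821, -0.1200)
ω + α·dt = (-2.1475, -0.2482, 0.4880)
Hamilton product q⊗(0,ω) = (-0.7000000, -0.8106605, 0.1792893, 1.1535535)
q' = normalize(q + ½dt·q⊗(0,ω)) = (0.6700, -0.5388, 0.5074, 0.0575)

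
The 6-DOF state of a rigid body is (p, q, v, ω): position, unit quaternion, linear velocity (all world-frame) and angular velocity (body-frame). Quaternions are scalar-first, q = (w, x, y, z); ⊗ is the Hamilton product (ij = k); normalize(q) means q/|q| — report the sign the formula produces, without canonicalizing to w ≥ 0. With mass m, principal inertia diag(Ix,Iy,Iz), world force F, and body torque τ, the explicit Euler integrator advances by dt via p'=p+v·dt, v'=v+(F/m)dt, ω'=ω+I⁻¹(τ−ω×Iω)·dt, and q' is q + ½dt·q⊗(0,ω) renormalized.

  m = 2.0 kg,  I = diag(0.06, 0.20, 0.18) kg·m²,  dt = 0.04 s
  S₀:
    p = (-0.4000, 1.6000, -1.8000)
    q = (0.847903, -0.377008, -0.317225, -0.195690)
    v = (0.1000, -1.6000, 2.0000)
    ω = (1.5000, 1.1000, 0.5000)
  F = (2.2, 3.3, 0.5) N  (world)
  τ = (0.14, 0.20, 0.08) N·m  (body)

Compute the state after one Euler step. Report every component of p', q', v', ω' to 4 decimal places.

p' = (-0.3960, 1.5360, -1.7200)
q' = (0.8675, -0.3502, -0.3004, -0.1859)
v' = (0.1440, -1.5340, 2.0100)
ω' = (1.6007, 1.1580, 0.4664)

a = F/m = (1.1000, 1.6500, 0.2500)
p' = p + v·dt = (-0.3960, 1.5360, -1.7200)
v' = v + a·dt = (0.1440, -1.5340, 2.0100)
ω×(Iω) gyroscopic = (-0.0110, -0.0900, 0.2310)
angular accel α = (2.5167, 1.4500, -0.8389)
ω + α·dt = (1.6007, 1.1580, 0.4664)
Hamilton product q⊗(0,ω) = (1.0123045, 1.3285010, 0.8276623, 0.4850802)
q + ½dt·q⊗(0,ω), renormalized = (0.8675, -0.3502, -0.3004, -0.1859)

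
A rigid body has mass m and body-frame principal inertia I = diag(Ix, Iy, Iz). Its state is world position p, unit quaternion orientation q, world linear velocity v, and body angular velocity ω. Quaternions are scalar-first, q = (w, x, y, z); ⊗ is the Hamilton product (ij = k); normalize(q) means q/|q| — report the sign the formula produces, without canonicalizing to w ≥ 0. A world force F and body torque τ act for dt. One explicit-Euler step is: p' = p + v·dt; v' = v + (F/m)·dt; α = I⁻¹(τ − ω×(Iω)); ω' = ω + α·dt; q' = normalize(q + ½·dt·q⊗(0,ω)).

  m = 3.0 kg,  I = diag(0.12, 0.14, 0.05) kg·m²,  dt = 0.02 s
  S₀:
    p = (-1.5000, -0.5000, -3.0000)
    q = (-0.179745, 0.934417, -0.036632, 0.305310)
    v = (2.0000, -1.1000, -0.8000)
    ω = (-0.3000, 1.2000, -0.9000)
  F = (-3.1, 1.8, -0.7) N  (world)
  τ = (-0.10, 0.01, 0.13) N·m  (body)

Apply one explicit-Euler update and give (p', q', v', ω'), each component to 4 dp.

p' = (-1.4600, -0.5220, -3.0160)
q' = (-0.1737, 0.9315, -0.0313, 0.3180)
v' = (1.9793, -1.0880, -0.8047)
ω' = (-0.3329, 1.1987, -0.8451)

gyro term ω×Iω = (0.0972, 0.0189, -0.0072)
(τ − ω×Iω)/I = (-1.6433, -0.0636, 2.7440)
ω' = ω + α·dt = (-0.3329, 1.1987, -0.8451)
q⊗(0,ω) = (0.5990625, -0.2794797, 0.5336883, 1.2720813)
q' = normalize(q + ½dt·q⊗(0,ω)) = (-0.1737, 0.9315, -0.0313, 0.3180)
linear accel F/m = (-1.0333, 0.6000, -0.2333)
new position p' = (-1.4600, -0.5220, -3.0160)
new velocity v' = (1.9793, -1.0880, -0.8047)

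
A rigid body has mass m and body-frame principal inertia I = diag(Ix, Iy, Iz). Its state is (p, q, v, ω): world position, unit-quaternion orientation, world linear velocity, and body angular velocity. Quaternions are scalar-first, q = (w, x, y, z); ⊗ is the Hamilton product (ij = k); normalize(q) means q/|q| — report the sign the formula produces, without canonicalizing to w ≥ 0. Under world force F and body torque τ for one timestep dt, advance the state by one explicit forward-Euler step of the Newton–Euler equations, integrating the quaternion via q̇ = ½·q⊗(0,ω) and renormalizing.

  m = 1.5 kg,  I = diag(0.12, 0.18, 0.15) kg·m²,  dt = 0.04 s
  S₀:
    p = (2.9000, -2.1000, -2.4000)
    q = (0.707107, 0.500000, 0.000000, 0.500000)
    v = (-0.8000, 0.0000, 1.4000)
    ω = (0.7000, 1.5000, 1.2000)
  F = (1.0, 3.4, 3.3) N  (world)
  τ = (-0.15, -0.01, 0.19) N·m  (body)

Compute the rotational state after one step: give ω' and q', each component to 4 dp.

gyro term ω×Iω = (-0.0540, -0.0252, 0.0630)
angular accel α = (-0.8000, 0.0844, 0.8467)
ω + α·dt = (0.6680, 1.5034, 1.2339)
2q̇ = q⊗(0,ω) = (-0.9500000, -0.2550251, 0.8106605, 1.5985284)
updated quaternion q' = (0.6875, 0.4945, 0.0162, 0.5315)

ω' = (0.6680, 1.5034, 1.2339)
q' = (0.6875, 0.4945, 0.0162, 0.5315)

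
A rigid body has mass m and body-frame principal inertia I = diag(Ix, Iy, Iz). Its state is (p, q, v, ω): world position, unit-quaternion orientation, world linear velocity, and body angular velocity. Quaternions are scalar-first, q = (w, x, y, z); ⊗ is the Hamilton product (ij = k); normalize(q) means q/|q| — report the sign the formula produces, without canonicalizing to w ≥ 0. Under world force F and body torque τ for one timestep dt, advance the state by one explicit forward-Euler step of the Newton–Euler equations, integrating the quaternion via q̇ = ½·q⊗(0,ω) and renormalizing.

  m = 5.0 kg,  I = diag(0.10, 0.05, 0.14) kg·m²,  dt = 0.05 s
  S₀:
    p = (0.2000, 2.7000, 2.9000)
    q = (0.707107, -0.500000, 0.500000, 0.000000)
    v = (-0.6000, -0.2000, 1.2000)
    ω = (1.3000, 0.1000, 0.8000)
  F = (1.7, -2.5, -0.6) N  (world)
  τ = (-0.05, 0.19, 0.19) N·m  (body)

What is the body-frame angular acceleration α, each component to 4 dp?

α = (-0.5720, 4.6320, 1.4036)

gyro term ω×Iω = (0.0072, -0.0416, -0.0065)
(τ − ω×Iω)/I = (-0.5720, 4.6320, 1.4036)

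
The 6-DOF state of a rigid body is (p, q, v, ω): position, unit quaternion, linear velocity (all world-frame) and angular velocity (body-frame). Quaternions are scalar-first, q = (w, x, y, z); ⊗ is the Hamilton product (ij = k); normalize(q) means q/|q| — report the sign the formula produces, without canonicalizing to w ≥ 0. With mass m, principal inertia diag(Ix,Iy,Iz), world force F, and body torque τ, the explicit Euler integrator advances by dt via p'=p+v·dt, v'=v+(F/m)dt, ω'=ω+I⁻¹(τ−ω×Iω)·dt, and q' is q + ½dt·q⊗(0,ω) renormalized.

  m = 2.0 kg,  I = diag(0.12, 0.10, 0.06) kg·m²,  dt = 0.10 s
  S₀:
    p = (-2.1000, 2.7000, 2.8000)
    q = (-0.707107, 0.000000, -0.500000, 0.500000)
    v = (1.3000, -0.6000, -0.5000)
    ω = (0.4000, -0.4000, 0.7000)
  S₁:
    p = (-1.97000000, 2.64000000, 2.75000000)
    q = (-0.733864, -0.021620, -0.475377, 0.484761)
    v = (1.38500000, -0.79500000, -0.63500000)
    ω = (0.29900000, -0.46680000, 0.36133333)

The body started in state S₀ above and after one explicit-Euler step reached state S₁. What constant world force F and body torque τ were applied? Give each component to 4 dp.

velocity change Δv = (0.08500000, -0.19500000, -0.13500000)
m·(v₁−v₀)/dt = (1.7000, -3.9000, -2.7000)
rate change Δω = (-0.10100000, -0.06680000, -0.33866667)
applied torque τ = (-0.1100, -0.0500, -0.2000)

F = (1.7000, -3.9000, -2.7000)
τ = (-0.1100, -0.0500, -0.2000)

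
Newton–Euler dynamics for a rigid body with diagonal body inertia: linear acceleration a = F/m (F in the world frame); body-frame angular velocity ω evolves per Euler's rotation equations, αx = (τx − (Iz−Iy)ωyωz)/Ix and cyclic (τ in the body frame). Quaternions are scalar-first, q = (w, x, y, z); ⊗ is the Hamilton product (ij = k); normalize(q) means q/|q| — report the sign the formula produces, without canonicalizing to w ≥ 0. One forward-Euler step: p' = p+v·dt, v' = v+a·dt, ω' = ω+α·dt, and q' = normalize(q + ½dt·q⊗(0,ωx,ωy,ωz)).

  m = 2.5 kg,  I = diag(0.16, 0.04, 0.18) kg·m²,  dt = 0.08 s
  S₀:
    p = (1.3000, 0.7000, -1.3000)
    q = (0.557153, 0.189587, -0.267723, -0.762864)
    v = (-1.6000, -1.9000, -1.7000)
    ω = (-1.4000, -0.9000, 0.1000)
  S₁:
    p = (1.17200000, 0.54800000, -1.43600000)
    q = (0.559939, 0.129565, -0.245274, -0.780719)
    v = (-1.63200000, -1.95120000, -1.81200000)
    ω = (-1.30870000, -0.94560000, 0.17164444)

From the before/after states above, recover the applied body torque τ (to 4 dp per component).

τ = (0.1700, -0.0200, 0.0100)

rate change Δω = (0.09130000, -0.04560000, 0.07164444)
precession coupling = (-0.0126, 0.0028, -0.1512)
applied torque τ = (0.1700, -0.0200, 0.0100)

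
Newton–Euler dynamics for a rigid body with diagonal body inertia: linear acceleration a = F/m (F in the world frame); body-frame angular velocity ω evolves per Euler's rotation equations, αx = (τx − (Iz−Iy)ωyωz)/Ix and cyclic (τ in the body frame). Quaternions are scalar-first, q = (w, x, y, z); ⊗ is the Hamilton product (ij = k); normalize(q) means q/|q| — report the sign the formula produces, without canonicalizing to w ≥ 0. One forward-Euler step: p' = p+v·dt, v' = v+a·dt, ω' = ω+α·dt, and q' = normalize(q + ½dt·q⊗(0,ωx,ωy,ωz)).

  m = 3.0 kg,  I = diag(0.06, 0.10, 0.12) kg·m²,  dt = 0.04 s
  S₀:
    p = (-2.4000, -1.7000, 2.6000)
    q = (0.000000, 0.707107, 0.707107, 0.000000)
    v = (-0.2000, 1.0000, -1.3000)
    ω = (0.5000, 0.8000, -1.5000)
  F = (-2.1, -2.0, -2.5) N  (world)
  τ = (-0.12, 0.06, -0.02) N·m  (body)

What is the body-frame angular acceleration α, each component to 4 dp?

α = (-1.6000, 0.1500, -0.3000)

precession coupling ω×(Iω) = (-0.0240, 0.0450, 0.0160)
angular accel α = (-1.6000, 0.1500, -0.3000)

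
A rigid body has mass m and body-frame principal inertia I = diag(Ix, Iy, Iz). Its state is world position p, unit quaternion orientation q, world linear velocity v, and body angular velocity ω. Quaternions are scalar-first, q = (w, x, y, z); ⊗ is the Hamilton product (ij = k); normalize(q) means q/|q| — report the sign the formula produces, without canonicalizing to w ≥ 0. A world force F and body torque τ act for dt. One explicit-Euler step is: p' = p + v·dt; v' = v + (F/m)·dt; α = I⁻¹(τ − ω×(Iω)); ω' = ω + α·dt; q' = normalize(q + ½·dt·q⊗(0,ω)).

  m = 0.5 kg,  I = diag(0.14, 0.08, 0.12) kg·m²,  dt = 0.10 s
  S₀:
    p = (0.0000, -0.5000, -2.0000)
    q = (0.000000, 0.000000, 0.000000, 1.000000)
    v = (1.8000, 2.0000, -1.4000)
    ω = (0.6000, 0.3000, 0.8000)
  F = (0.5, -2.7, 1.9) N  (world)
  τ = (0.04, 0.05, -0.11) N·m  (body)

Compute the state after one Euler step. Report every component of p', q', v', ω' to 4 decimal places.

p' = p + v·dt = (0.1800, -0.3000, -2.1400)
v + (F/m)dt = (1.9000, 1.4600, -1.0200)
ω×(Iω) gyroscopic = (0.0096, 0.0096, -0.0108)
α = I⁻¹(τ − ω×Iω) = (0.2171, 0.5050, -0.8267)
ω + α·dt = (0.6217, 0.3505, 0.7173)
Hamilton product q⊗(0,ω) = (-0.8000000, -0.3000000, 0.6000000, 0.0000000)
q + ½dt·q⊗(0,ω), renormalized = (-0.0399, -0.0150, 0.0300, 0.9986)

p' = (0.1800, -0.3000, -2.1400)
q' = (-0.0399, -0.0150, 0.0300, 0.9986)
v' = (1.9000, 1.4600, -1.0200)
ω' = (0.6217, 0.3505, 0.7173)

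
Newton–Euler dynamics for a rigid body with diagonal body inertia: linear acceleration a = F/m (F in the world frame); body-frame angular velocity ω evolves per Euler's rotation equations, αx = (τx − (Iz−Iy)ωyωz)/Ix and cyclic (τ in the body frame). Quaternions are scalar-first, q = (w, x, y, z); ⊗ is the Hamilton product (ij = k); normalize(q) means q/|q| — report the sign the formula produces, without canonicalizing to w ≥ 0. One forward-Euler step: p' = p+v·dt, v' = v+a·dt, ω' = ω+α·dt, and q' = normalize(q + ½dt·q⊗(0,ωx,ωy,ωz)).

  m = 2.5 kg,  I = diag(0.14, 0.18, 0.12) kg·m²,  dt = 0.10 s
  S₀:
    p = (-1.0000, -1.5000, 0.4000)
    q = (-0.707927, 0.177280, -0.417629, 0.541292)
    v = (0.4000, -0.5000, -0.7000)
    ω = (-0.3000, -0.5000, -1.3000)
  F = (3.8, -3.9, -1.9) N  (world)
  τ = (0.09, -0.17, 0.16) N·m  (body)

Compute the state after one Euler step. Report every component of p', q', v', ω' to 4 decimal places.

p' = (-0.9600, -1.5500, 0.3300)
q' = (-0.6788, 0.2280, -0.3955, 0.5752)
v' = (0.5520, -0.6560, -0.7760)
ω' = (-0.2079, -0.5988, -1.1717)

a = F/m = (1.5200, -1.5600, -0.7600)
p + v·dt = (-0.9600, -1.5500, 0.3300)
v + (F/m)dt = (0.5520, -0.6560, -0.7760)
angular accel α = (0.9214, -0.9878, 1.2833)
new body rate ω' = (-0.2079, -0.5988, -1.1717)
2q̇ = q⊗(0,ω) = (0.5480491, 1.0259418, 0.4220399, 0.7063764)
updated quaternion q' = (-0.6788, 0.2280, -0.3955, 0.5752)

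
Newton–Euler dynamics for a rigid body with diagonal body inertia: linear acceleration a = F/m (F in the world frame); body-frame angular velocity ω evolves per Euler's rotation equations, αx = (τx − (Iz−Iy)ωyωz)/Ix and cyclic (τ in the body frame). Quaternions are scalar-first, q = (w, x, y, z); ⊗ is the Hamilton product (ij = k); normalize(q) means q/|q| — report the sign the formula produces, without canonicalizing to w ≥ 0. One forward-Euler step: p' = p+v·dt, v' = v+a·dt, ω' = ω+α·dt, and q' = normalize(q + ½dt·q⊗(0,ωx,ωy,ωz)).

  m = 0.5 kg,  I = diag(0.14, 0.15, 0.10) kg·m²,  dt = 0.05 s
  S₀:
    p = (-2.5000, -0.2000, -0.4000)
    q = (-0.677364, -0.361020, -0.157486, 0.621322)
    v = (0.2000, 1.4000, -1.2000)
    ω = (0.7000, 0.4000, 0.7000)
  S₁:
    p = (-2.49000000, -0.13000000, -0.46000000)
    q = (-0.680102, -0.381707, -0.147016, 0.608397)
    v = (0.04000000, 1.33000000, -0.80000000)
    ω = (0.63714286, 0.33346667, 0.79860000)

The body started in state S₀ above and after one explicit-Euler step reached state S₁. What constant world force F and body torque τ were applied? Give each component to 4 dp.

F = (-1.6000, -0.7000, 4.0000)
τ = (-0.1900, -0.1800, 0.2000)

v₁ − v₀ = (-0.16000000, -0.07000000, 0.40000000)
applied force F = (-1.6000, -0.7000, 4.0000)
Δω = ω₁−ω₀ = (-0.06285714, -0.06653333, 0.09860000)
τ = I·(Δω/dt) + ω₀×(Iω₀) = (-0.1900, -0.1800, 0.2000)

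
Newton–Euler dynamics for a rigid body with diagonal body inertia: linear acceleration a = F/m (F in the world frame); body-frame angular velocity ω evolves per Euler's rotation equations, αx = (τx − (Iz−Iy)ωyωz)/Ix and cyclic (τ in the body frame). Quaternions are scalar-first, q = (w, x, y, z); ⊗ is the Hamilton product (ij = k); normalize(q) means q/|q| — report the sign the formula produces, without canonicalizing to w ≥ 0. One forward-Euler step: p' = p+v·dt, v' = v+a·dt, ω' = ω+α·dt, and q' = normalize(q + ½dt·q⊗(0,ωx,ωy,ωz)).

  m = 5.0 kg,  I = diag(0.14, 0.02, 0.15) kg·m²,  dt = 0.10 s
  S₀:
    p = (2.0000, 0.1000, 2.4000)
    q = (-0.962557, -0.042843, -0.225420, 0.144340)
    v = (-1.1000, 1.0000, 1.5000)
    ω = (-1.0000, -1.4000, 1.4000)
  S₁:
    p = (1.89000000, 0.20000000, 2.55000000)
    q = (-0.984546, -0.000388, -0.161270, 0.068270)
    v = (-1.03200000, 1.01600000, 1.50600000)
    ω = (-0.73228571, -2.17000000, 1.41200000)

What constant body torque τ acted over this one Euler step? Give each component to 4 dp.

rate change Δω = (0.26771429, -0.77000000, 0.01200000)
precession coupling = (-0.2548, 0.0140, -0.1680)
τ = I·(Δω/dt) + ω₀×(Iω₀) = (0.1200, -0.1400, -0.1500)

τ = (0.1200, -0.1400, -0.1500)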